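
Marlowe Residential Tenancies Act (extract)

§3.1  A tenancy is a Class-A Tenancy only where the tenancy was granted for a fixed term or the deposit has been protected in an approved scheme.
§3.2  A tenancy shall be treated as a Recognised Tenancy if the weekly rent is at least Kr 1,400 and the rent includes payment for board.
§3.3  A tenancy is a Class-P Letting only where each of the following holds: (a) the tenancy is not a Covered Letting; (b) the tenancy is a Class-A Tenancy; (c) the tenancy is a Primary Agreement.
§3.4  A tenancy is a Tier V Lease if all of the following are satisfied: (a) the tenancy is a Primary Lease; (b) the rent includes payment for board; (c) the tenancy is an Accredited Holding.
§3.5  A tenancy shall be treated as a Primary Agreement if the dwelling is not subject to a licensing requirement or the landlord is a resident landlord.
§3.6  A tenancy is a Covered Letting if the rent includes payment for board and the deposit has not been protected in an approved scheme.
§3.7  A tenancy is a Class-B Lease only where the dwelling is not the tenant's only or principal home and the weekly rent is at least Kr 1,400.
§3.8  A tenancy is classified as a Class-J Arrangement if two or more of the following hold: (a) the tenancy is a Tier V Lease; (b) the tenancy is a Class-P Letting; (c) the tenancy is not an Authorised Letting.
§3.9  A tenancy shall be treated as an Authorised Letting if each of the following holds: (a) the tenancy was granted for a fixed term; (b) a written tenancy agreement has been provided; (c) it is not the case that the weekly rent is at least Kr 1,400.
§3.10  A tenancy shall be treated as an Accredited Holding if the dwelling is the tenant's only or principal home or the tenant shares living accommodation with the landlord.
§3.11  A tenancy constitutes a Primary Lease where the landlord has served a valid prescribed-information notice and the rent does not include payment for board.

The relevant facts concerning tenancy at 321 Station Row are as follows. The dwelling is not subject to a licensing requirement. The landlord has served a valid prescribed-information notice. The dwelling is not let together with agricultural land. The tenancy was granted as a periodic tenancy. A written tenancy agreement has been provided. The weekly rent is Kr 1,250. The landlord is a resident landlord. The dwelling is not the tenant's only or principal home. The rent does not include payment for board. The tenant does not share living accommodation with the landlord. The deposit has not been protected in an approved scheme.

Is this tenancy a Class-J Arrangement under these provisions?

Under §3.11: the landlord has served a valid prescribed-information notice? yes; and the rent does not include payment for board? yes. So the tenancy is a Primary Lease.
Under §3.10: the dwelling is the tenant's only or principal home? no; or the tenant shares living accommodation with the landlord? no. So the tenancy is not an Accredited Holding.
Under §3.4: Primary Lease (§3.11)? yes; and the rent includes payment for board? no; and Accredited Holding (§3.10)? no. So the tenancy is not a Tier V Lease.
Under §3.6: the rent includes payment for board? no; and the deposit has not been protected in an approved scheme? yes. So the tenancy is not a Covered Letting.
Under §3.1: the tenancy was granted for a fixed term? no; or the deposit has been protected in an approved scheme? no. So the tenancy is not a Class-A Tenancy.
Under §3.5: the dwelling is not subject to a licensing requirement? yes; or the landlord is a resident landlord? yes. So the tenancy is a Primary Agreement.
Under §3.3: not a Covered Letting (§3.6)? yes; and Class-A Tenancy (§3.1)? no; and Primary Agreement (§3.5)? yes. So the tenancy is not a Class-P Letting.
Under §3.9: the tenancy was granted for a fixed term? no; and a written tenancy agreement has been provided? yes; and weekly rent: Kr 1,250 ≥ Kr 1,400? no, so negated condition yes. So the tenancy is not an Authorised Letting.
Under §3.8: Tier V Lease (§3.4)? no; Class-P Letting (§3.3)? no; not an Authorised Letting (§3.9)? yes — 1 of 3 hold (need ≥2) → not satisfied.

No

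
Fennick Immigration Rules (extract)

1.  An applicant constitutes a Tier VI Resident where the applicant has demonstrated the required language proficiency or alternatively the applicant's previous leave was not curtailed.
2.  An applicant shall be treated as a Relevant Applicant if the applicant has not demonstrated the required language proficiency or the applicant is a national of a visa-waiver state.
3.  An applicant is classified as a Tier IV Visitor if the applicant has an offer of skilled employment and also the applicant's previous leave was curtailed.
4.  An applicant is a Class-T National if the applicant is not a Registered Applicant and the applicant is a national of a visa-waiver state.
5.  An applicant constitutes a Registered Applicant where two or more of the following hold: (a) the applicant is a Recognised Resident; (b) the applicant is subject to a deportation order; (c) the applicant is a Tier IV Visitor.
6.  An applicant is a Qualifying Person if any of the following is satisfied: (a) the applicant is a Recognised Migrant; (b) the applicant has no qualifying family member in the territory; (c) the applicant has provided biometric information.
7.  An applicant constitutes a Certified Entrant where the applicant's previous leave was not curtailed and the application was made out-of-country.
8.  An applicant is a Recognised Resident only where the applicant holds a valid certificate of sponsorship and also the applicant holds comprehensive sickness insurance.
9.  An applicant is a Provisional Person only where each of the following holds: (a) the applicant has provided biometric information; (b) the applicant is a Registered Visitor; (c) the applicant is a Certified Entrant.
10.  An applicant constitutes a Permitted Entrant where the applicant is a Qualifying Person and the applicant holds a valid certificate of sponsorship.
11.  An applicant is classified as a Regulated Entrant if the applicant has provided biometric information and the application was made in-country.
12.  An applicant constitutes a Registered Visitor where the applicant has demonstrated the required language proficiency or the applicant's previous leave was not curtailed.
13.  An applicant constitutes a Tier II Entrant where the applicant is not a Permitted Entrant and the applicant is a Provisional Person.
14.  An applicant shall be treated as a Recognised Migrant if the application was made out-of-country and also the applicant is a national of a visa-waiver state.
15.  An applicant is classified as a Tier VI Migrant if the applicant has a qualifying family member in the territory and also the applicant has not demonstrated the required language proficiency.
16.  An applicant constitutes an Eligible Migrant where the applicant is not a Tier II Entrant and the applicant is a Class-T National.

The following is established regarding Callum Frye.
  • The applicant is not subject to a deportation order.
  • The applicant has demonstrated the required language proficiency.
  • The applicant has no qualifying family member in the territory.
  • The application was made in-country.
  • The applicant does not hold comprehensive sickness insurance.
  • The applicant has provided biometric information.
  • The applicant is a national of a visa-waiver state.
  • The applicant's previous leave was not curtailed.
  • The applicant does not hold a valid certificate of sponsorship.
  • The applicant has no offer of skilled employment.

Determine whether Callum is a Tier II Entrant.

No

Under paragraph 14: the application was made out-of-country? no; and the applicant is a national of a visa-waiver state? yes. So the applicant is not a Recognised Migrant.
Under paragraph 6: Recognised Migrant (paragraph 14)? no; or the applicant has no qualifying family member in the territory? yes; or the applicant has provided biometric information? yes. So the applicant is a Qualifying Person.
Under paragraph 10: Qualifying Person (paragraph 6)? yes; and the applicant holds a valid certificate of sponsorship? no. So the applicant is not a Permitted Entrant.
Under paragraph 12: the applicant has demonstrated the required language proficiency? yes; or the applicant's previous leave was not curtailed? yes. So the applicant is a Registered Visitor.
Under paragraph 7: the applicant's previous leave was not curtailed? yes; and the application was made out-of-country? no. So the applicant is not a Certified Entrant.
Under paragraph 9: the applicant has provided biometric information? yes; and Registered Visitor (paragraph 12)? yes; and Certified Entrant (paragraph 7)? no. So the applicant is not a Provisional Person.
Under paragraph 13: not a Permitted Entrant (paragraph 10)? yes; and Provisional Person (paragraph 9)? no. So the applicant is not a Tier II Entrant.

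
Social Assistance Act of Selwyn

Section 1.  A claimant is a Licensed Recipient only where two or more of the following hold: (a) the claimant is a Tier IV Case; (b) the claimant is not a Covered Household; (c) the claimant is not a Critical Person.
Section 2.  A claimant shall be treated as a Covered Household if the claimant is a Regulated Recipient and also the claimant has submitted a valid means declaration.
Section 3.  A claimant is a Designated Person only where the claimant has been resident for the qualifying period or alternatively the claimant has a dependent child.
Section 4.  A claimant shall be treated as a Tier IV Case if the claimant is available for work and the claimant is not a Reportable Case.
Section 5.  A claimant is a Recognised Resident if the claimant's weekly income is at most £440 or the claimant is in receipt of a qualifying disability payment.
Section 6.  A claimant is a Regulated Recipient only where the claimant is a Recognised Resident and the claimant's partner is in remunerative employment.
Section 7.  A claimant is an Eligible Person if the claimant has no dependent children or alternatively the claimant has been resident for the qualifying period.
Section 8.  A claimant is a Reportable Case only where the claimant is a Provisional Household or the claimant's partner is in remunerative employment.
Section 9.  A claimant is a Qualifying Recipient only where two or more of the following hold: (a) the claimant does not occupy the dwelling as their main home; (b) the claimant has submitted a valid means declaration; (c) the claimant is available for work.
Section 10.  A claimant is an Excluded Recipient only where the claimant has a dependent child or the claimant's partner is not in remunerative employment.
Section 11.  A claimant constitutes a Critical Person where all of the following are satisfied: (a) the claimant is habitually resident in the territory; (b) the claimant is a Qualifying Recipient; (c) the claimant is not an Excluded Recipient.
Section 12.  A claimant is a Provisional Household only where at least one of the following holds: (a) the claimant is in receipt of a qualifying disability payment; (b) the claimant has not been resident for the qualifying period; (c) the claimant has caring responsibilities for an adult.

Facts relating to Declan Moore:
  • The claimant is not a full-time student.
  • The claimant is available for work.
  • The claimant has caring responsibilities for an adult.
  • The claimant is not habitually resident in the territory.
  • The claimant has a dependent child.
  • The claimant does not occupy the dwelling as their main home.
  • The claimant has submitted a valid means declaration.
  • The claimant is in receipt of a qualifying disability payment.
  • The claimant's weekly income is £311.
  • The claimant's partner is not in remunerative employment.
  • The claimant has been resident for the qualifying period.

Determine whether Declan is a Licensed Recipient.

section 12 — Provisional Household: [the claimant is in receipt of a qualifying disability payment? yes] OR [the claimant has not been resident for the qualifying period? no] OR [the claimant has caring responsibilities for an adult? yes] → satisfied.
section 8 — Reportable Case: [Provisional Household (section 12)? yes] OR [the claimant's partner is in remunerative employment? no] → satisfied.
section 4 — Tier IV Case: [the claimant is available for work? yes] AND [not a Reportable Case (section 8)? no] → not satisfied.
section 5 — Recognised Resident: [claimant's weekly income: £311 ≤ £440? yes] OR [the claimant is in receipt of a qualifying disability payment? yes] → satisfied.
section 6 — Regulated Recipient: [Recognised Resident (section 5)? yes] AND [the claimant's partner is in remunerative employment? no] → not satisfied.
section 2 — Covered Household: [Regulated Recipient (section 6)? no] AND [the claimant has submitted a valid means declaration? yes] → not satisfied.
section 9 — Qualifying Recipient: the claimant does not occupy the dwelling as their main home? yes; the claimant has submitted a valid means declaration? yes; the claimant is available for work? yes — 3 of 3 hold (need ≥2) → satisfied.
section 10 — Excluded Recipient: [the claimant has a dependent child? yes] OR [the claimant's partner is not in remunerative employment? yes] → satisfied.
section 11 — Critical Person: [the claimant is habitually resident in the territory? no] AND [Qualifying Recipient (section 9)? yes] AND [not an Excluded Recipient (section 10)? no] → not satisfied.
section 1 — Licensed Recipient: Tier IV Case (section 4)? no; not a Covered Household (section 2)? yes; not a Critical Person (section 11)? yes — 2 of 3 hold (need ≥2) → satisfied.

Yes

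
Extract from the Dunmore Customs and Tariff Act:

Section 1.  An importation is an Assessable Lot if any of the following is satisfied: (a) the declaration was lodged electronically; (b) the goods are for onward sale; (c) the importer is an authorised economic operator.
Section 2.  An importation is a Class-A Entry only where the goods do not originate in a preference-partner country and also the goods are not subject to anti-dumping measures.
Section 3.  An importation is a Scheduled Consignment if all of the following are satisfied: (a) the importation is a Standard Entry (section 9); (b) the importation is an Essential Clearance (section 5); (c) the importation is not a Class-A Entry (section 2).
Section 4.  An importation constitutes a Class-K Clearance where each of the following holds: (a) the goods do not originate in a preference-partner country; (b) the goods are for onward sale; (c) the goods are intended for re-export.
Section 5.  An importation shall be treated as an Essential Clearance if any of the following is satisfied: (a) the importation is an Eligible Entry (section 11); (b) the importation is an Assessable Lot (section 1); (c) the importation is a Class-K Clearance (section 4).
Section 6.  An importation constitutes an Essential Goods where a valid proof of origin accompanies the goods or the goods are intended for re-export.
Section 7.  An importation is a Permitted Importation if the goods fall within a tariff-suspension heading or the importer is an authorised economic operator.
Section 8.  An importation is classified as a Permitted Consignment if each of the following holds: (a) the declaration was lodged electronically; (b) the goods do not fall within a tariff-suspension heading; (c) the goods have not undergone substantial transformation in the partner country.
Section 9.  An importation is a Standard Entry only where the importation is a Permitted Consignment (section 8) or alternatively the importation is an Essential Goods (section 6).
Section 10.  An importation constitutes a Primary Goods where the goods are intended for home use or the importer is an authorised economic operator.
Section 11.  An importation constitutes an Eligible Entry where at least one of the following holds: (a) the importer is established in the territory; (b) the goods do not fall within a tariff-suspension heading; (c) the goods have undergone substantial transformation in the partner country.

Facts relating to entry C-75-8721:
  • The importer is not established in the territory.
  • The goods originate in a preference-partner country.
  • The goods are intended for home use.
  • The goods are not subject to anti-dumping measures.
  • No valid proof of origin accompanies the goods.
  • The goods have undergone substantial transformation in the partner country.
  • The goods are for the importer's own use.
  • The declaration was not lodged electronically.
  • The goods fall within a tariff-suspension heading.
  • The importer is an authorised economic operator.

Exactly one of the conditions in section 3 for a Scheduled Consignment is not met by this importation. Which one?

Standard Entry

Under section 8: the declaration was lodged electronically? no; and the goods do not fall within a tariff-suspension heading? no; and the goods have not undergone substantial transformation in the partner country? no. So the importation is not a Permitted Consignment.
Under section 6: a valid proof of origin accompanies the goods? no; or the goods are intended for re-export? no. So the importation is not an Essential Goods.
Under section 9: Permitted Consignment (section 8)? no; or Essential Goods (section 6)? no. So the importation is not a Standard Entry.
Under section 11: the importer is established in the territory? no; or the goods do not fall within a tariff-suspension heading? no; or the goods have undergone substantial transformation in the partner country? yes. So the importation is an Eligible Entry.
Under section 1: the declaration was lodged electronically? no; or the goods are for onward sale? no; or the importer is an authorised economic operator? yes. So the importation is an Assessable Lot.
Under section 4: the goods do not originate in a preference-partner country? no; and the goods are for onward sale? no; and the goods are intended for re-export? no. So the importation is not a Class-K Clearance.
Under section 5: Eligible Entry (section 11)? yes; or Assessable Lot (section 1)? yes; or Class-K Clearance (section 4)? no. So the importation is an Essential Clearance.
Under section 2: the goods do not originate in a preference-partner country? no; and the goods are not subject to anti-dumping measures? yes. So the importation is not a Class-A Entry.
Under section 3: Standard Entry (section 9)? no; and Essential Clearance (section 5)? yes; and not a Class-A Entry (section 2)? yes. So the importation is not a Scheduled Consignment.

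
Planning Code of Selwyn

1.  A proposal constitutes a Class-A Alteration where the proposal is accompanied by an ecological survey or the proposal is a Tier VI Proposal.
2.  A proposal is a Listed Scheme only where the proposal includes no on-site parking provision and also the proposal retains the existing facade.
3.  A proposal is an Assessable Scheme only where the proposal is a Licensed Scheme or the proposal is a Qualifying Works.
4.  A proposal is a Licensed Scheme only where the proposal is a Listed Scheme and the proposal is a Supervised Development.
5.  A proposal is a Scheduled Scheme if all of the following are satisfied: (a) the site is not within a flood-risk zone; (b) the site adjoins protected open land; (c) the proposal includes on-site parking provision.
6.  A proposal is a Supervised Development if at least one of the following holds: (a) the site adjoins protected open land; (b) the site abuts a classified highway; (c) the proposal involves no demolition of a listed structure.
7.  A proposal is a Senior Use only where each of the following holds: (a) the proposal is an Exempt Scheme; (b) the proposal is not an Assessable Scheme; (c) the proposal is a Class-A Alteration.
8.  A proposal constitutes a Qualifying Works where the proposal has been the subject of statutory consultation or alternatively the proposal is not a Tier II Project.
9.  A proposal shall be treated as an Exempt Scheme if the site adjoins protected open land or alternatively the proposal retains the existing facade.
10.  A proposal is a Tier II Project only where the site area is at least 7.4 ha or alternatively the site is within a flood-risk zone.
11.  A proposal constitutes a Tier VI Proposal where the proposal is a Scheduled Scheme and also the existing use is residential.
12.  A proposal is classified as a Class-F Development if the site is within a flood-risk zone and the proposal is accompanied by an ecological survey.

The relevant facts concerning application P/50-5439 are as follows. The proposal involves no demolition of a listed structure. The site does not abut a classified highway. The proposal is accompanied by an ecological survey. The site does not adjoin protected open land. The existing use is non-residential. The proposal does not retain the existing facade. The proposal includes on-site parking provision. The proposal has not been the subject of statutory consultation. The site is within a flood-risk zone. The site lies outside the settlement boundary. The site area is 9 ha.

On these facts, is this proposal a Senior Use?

No

paragraph 9 — Exempt Scheme: [the site adjoins protected open land? no] OR [the proposal retains the existing facade? no] → not satisfied.
paragraph 2 — Listed Scheme: [the proposal includes no on-site parking provision? no] AND [the proposal retains the existing facade? no] → not satisfied.
paragraph 6 — Supervised Development: [the site adjoins protected open land? no] OR [the site abuts a classified highway? no] OR [the proposal involves no demolition of a listed structure? yes] → satisfied.
paragraph 4 — Licensed Scheme: [Listed Scheme (paragraph 2)? no] AND [Supervised Development (paragraph 6)? yes] → not satisfied.
paragraph 10 — Tier II Project: [site area: 9 ha ≥ 7.4 ha? yes] OR [the site is within a flood-risk zone? yes] → satisfied.
paragraph 8 — Qualifying Works: [the proposal has been the subject of statutory consultation? no] OR [not a Tier II Project (paragraph 10)? no] → not satisfied.
paragraph 3 — Assessable Scheme: [Licensed Scheme (paragraph 4)? no] OR [Qualifying Works (paragraph 8)? no] → not satisfied.
paragraph 5 — Scheduled Scheme: [the site is not within a flood-risk zone? no] AND [the site adjoins protected open land? no] AND [the proposal includes on-site parking provision? yes] → not satisfied.
paragraph 11 — Tier VI Proposal: [Scheduled Scheme (paragraph 5)? no] AND [the existing use is residential? no] → not satisfied.
paragraph 1 — Class-A Alteration: [the proposal is accompanied by an ecological survey? yes] OR [Tier VI Proposal (paragraph 11)? no] → satisfied.
paragraph 7 — Senior Use: [Exempt Scheme (paragraph 9)? no] AND [not an Assessable Scheme (paragraph 3)? yes] AND [Class-A Alteration (paragraph 1)? yes] → not satisfied.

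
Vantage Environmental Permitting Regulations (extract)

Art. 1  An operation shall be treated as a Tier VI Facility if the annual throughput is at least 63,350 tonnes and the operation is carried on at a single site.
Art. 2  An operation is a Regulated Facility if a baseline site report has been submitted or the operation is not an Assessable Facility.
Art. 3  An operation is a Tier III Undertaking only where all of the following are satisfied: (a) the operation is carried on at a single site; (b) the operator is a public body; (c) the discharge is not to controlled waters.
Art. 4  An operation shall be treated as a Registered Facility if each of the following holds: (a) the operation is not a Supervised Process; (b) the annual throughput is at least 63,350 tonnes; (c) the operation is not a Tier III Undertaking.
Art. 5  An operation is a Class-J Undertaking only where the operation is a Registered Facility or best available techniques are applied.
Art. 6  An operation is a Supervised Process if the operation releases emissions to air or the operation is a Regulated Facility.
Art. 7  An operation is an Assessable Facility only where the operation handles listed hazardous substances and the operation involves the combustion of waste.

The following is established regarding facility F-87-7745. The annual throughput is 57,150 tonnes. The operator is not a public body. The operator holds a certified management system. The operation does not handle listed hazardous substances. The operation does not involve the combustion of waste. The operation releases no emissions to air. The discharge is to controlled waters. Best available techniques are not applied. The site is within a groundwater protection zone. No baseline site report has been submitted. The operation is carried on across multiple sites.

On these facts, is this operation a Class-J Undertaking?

article 7 — Assessable Facility: [the operation handles listed hazardous substances? no] AND [the operation involves the combustion of waste? no] → not satisfied.
article 2 — Regulated Facility: [a baseline site report has been submitted? no] OR [not an Assessable Facility (article 7)? yes] → satisfied.
article 6 — Supervised Process: [the operation releases emissions to air? no] OR [Regulated Facility (article 2)? yes] → satisfied.
article 3 — Tier III Undertaking: [the operation is carried on at a single site? no] AND [the operator is a public body? no] AND [the discharge is not to controlled waters? no] → not satisfied.
article 4 — Registered Facility: [not a Supervised Process (article 6)? no] AND [annual throughput: 57,150 tonnes ≥ 63,350 tonnes? no] AND [not a Tier III Undertaking (article 3)? yes] → not satisfied.
article 5 — Class-J Undertaking: [Registered Facility (article 4)? no] OR [best available techniques are applied? no] → not satisfied.

No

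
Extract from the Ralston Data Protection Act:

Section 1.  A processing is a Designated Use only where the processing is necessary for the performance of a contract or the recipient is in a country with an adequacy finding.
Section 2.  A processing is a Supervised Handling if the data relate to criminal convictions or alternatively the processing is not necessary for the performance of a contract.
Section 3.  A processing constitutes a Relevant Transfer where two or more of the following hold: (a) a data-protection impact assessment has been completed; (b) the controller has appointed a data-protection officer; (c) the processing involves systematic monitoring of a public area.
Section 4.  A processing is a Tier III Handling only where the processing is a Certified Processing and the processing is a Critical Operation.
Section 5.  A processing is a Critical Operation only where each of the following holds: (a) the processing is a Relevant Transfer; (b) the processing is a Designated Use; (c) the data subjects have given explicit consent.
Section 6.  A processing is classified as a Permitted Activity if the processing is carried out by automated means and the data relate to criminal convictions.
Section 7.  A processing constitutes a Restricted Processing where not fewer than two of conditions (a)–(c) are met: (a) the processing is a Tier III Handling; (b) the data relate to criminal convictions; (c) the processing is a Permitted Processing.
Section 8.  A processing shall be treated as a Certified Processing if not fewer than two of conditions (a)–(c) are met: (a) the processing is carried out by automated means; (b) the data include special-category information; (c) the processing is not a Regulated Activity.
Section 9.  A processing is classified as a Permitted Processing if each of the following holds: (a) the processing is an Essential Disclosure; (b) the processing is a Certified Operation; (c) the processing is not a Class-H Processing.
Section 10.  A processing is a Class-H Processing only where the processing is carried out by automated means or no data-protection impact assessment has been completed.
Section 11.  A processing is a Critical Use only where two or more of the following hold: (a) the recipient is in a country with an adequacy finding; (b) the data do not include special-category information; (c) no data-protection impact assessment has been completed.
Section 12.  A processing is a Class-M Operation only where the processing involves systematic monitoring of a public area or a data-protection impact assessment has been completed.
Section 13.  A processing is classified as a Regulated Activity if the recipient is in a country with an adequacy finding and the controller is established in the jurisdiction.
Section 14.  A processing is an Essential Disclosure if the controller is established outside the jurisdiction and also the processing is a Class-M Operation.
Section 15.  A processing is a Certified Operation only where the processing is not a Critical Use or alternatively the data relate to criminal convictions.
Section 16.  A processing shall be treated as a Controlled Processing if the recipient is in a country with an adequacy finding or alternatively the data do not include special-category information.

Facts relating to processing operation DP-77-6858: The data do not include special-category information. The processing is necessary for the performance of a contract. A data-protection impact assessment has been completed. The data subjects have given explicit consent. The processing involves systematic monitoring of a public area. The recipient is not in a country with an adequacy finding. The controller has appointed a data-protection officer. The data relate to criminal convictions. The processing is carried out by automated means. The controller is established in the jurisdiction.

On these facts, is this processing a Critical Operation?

Yes

section 3 — Relevant Transfer: a data-protection impact assessment has been completed? yes; the controller has appointed a data-protection officer? yes; the processing involves systematic monitoring of a public area? yes — 3 of 3 hold (need ≥2) → satisfied.
section 1 — Designated Use: [the processing is necessary for the performance of a contract? yes] OR [the recipient is in a country with an adequacy finding? no] → satisfied.
section 5 — Critical Operation: [Relevant Transfer (section 3)? yes] AND [Designated Use (section 1)? yes] AND [the data subjects have given explicit consent? yes] → satisfied.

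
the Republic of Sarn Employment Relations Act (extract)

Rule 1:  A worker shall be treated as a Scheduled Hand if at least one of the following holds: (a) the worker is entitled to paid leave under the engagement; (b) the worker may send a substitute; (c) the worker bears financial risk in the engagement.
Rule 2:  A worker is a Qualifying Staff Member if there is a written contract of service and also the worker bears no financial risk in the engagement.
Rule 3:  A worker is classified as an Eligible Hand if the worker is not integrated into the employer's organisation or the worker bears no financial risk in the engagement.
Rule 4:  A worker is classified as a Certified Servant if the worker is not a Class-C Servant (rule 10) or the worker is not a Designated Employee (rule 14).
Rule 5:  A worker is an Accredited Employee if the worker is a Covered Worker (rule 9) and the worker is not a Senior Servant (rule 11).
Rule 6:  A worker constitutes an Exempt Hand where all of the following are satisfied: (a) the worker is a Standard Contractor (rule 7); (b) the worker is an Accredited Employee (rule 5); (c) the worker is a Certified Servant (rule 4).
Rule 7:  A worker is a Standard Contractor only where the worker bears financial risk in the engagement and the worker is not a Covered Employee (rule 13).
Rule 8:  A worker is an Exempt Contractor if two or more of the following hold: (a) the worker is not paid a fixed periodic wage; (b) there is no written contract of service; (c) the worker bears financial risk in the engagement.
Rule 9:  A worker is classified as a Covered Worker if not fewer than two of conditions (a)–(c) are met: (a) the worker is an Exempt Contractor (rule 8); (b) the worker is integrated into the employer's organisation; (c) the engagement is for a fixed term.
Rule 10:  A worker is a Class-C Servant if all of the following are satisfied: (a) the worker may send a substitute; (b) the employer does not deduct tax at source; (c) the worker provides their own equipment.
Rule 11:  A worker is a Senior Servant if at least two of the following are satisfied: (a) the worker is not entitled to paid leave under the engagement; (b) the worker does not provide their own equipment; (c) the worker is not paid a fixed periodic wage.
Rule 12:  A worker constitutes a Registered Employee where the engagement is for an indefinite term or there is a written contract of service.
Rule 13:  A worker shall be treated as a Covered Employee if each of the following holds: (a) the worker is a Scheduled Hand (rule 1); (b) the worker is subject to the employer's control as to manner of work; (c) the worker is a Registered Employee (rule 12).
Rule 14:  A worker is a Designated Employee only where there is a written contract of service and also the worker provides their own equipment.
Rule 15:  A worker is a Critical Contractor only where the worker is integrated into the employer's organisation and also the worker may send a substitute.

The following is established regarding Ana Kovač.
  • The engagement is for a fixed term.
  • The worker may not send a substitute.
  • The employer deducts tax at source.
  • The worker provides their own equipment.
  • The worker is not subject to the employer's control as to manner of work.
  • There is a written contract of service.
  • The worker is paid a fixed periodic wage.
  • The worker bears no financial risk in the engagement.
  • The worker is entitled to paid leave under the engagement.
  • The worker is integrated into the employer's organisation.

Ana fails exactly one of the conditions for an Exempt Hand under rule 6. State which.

Standard Contractor

Under rule 1: the worker is entitled to paid leave under the engagement? yes; or the worker may send a substitute? no; or the worker bears financial risk in the engagement? no. So the worker is a Scheduled Hand.
Under rule 12: the engagement is for an indefinite term? no; or there is a written contract of service? yes. So the worker is a Registered Employee.
Under rule 13: Scheduled Hand (rule 1)? yes; and the worker is subject to the employer's control as to manner of work? no; and Registered Employee (rule 12)? yes. So the worker is not a Covered Employee.
Under rule 7: the worker bears financial risk in the engagement? no; and not a Covered Employee (rule 13)? yes. So the worker is not a Standard Contractor.
Under rule 8: the worker is not paid a fixed periodic wage? no; there is no written contract of service? no; the worker bears financial risk in the engagement? no — 0 of 3 hold (need ≥2) → not satisfied.
Under rule 9: Exempt Contractor (rule 8)? no; the worker is integrated into the employer's organisation? yes; the engagement is for a fixed term? yes — 2 of 3 hold (need ≥2) → satisfied.
Under rule 11: the worker is not entitled to paid leave under the engagement? no; the worker does not provide their own equipment? no; the worker is not paid a fixed periodic wage? no — 0 of 3 hold (need ≥2) → not satisfied.
Under rule 5: Covered Worker (rule 9)? yes; and not a Senior Servant (rule 11)? yes. So the worker is an Accredited Employee.
Under rule 10: the worker may send a substitute? no; and the employer does not deduct tax at source? no; and the worker provides their own equipment? yes. So the worker is not a Class-C Servant.
Under rule 14: there is a written contract of service? yes; and the worker provides their own equipment? yes. So the worker is a Designated Employee.
Under rule 4: not a Class-C Servant (rule 10)? yes; or not a Designated Employee (rule 14)? no. So the worker is a Certified Servant.
Under rule 6: Standard Contractor (rule 7)? no; and Accredited Employee (rule 5)? yes; and Certified Servant (rule 4)? yes. So the worker is not an Exempt Hand.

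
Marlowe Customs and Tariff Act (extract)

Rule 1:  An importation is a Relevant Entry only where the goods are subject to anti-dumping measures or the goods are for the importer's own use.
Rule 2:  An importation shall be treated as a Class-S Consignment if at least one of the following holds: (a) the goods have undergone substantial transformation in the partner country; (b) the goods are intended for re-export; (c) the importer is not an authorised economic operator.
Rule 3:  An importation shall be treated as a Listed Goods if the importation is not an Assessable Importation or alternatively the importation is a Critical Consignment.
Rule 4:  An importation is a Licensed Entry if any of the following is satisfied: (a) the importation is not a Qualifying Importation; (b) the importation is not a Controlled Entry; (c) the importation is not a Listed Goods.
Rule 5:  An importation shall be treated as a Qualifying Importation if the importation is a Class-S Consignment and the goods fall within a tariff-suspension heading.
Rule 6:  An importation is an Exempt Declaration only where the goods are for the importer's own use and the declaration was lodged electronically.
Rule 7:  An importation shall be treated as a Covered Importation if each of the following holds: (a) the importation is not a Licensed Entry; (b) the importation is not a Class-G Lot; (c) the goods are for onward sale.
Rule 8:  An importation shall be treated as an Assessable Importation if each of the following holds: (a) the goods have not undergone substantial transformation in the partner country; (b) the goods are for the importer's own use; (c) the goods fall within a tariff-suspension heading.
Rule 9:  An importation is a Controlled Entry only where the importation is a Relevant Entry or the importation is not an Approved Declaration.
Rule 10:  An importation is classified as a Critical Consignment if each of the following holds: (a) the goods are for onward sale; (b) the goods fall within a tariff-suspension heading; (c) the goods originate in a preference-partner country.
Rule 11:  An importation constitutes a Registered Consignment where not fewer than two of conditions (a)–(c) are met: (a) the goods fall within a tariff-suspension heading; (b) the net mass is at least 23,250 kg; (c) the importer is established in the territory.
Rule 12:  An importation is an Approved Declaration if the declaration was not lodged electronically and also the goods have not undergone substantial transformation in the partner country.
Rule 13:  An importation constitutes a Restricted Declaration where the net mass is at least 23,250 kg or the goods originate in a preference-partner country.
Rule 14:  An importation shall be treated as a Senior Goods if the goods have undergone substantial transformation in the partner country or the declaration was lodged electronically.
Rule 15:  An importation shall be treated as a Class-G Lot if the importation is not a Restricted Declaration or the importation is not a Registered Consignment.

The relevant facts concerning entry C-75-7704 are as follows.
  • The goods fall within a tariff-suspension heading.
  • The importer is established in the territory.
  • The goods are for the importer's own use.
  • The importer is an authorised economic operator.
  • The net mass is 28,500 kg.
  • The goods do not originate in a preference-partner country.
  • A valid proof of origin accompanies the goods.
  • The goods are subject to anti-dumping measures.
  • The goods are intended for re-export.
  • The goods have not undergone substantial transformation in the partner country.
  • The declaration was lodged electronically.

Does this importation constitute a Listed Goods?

rule 8 — Assessable Importation: [the goods have not undergone substantial transformation in the partner country? yes] AND [the goods are for the importer's own use? yes] AND [the goods fall within a tariff-suspension heading? yes] → satisfied.
rule 10 — Critical Consignment: [the goods are for onward sale? no] AND [the goods fall within a tariff-suspension heading? yes] AND [the goods originate in a preference-partner country? no] → not satisfied.
rule 3 — Listed Goods: [not an Assessable Importation (rule 8)? no] OR [Critical Consignment (rule 10)? no] → not satisfied.

No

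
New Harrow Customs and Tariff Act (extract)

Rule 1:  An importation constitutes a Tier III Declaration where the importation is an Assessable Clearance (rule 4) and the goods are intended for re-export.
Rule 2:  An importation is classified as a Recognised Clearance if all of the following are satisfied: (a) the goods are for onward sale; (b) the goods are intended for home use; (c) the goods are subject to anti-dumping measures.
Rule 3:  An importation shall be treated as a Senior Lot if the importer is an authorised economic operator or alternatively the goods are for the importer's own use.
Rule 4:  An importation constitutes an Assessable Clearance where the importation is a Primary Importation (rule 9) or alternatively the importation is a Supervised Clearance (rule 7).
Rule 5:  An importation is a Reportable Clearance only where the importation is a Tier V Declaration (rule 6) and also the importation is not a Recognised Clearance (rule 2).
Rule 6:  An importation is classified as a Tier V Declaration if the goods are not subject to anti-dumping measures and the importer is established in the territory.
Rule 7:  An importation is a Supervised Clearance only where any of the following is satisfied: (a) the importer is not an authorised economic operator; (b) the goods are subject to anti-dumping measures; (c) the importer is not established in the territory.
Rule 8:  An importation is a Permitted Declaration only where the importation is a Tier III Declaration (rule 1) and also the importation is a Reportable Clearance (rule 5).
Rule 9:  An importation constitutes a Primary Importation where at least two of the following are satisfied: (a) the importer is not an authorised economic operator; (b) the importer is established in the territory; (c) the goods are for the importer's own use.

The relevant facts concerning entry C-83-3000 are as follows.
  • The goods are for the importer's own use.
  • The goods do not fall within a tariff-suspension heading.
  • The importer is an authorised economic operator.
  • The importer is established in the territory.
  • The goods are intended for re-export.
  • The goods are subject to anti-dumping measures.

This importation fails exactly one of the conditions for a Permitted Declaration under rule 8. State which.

rule 9 — Primary Importation: the importer is not an authorised economic operator? no; the importer is established in the territory? yes; the goods are for the importer's own use? yes — 2 of 3 hold (need ≥2) → satisfied.
rule 7 — Supervised Clearance: [the importer is not an authorised economic operator? no] OR [the goods are subject to anti-dumping measures? yes] OR [the importer is not established in the territory? no] → satisfied.
rule 4 — Assessable Clearance: [Primary Importation (rule 9)? yes] OR [Supervised Clearance (rule 7)? yes] → satisfied.
rule 1 — Tier III Declaration: [Assessable Clearance (rule 4)? yes] AND [the goods are intended for re-export? yes] → satisfied.
rule 6 — Tier V Declaration: [the goods are not subject to anti-dumping measures? no] AND [the importer is established in the territory? yes] → not satisfied.
rule 2 — Recognised Clearance: [the goods are for onward sale? no] AND [the goods are intended for home use? no] AND [the goods are subject to anti-dumping measures? yes] → not satisfied.
rule 5 — Reportable Clearance: [Tier V Declaration (rule 6)? no] AND [not a Recognised Clearance (rule 2)? yes] → not satisfied.
rule 8 — Permitted Declaration: [Tier III Declaration (rule 1)? yes] AND [Reportable Clearance (rule 5)? no] → not satisfied.

Reportable Clearance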